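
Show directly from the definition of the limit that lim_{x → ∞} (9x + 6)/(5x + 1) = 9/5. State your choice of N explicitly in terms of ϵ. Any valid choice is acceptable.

Suppose ϵ > 0. We seek N > 0 such that x > N implies |(9x + 6)/(5x + 1) − (9/5)| < ϵ.
(9x + 6)/(5x + 1) − (9/5) = (5(9x + 6) − 9(5x + 1)) / (5(5x + 1)) = 21/(5(5x + 1)).
For x > 0 we have 5x + 1 > 5x, so |(9x + 6)/(5x + 1) − (9/5)| = 21/(5(5x + 1)) < 21/(5·5x) = (21/25)/x.
Thus |(9x + 6)/(5x + 1) − (9/5)| < ϵ whenever x > (21/25)/ϵ.
Take N = (21/25)/ϵ. If x > N then |(9x + 6)/(5x + 1) − (9/5)| < (21/25)/x < ϵ.

N = (21/25)/ϵ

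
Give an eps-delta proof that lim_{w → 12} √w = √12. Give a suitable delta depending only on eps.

delta = min(12, √12·eps)

Fix eps > 0. We want delta > 0 such that 0 < |w − 12| < delta implies |√w − √12| < eps.
Multiplying by the conjugate, |√w − √12| = |w − 12|/(√w + √12).
Restrict delta ≤ 12 so that |w − 12| < 12 forces w > 0, and then √w + √12 > √12.
Hence |√w − √12| < |w − 12|/√12, which is < eps once |w − 12| < √12·eps.
Take delta = min(12, √12·eps). If 0 < |w − 12| < delta then w > 0 and |√w − √12| < |w − 12|/√12 < eps.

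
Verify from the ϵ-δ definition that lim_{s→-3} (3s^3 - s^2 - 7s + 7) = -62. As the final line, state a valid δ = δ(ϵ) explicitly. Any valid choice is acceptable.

Fix ϵ > 0. We want δ > 0 such that 0 < |s + 3| < δ implies |(3s^3 - s^2 - 7s + 7) + 62| < ϵ.
(3s^3 - s^2 - 7s + 7) + 62 = 3s^3 - s^2 - 7s + 69 = (s + 3)(3s^2 - 10s + 23).
So |(3s^3 - s^2 - 7s + 7) + 62| = |s + 3|·|3s^2 - 10s + 23|.
Require δ ≤ 1. Then |s + 3| < 1 gives |s| < 4, and by the triangle inequality |3s^2 - 10s + 23| ≤ 3·4^2 + 10·4 + 23 = 111.
Hence |(3s^3 - s^2 - 7s + 7) + 62| ≤ 111|s + 3| < ϵ provided |s + 3| < ϵ/111.
Choosing δ = min(1, ϵ/111) ensures both conditions, hence |(3s^3 - s^2 - 7s + 7) + 62| < ϵ.

δ = min(1, ϵ/111)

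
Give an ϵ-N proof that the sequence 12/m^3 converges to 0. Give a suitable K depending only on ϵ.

K = (12/ϵ)^{1/3}

Let ϵ > 0 be given. For m ≥ 1, |12/m^3 − 0| = 12/m^3.
12/m^3 < ϵ ⇔ m^3 > 12/ϵ ⇔ m > (12/ϵ)^{1/3}.
Take K = (12/ϵ)^{1/3}. Then m > K implies 12/m^3 < ϵ.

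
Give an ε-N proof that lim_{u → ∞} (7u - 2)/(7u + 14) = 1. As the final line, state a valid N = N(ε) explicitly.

Let ε > 0 be given. We seek N > 0 such that u > N implies |(7u - 2)/(7u + 14) − 1| < ε.
(7u - 2)/(7u + 14) − 1 = (7(7u - 2) − 7(7u + 14)) / (7(7u + 14)) = -112/(7(7u + 14)).
For u > 0 we have 7u + 14 > 7u, so |(7u - 2)/(7u + 14) − 1| = 112/(7(7u + 14)) < 112/(7·7u) = (16/7)/u.
Thus |(7u - 2)/(7u + 14) − 1| < ε whenever u > (16/7)/ε.
Take N = (16/7)/ε. If u > N then |(7u - 2)/(7u + 14) − 1| < (16/7)/u < ε.

N = (16/7)/ε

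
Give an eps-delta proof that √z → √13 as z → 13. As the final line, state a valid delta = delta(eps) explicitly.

delta = min(13, √13·eps)

Fix eps > 0. We want delta > 0 such that 0 < |z − 13| < delta implies |√z − √13| < eps.
Multiplying by the conjugate, |√z − √13| = |z − 13|/(√z + √13).
Restrict delta ≤ 13 so that |z − 13| < 13 forces z > 0, and then √z + √13 > √13.
Hence |√z − √13| < |z − 13|/√13, which is < eps once |z − 13| < √13·eps.
Take delta = min(13, √13·eps). If 0 < |z − 13| < delta then z > 0 and |√z − √13| < |z − 13|/√13 < eps.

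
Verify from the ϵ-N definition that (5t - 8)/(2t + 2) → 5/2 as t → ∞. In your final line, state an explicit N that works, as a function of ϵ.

N = (13/2)/ϵ

Let ϵ > 0. We seek N > 0 such that t > N implies |(5t - 8)/(2t + 2) − (5/2)| < ϵ.
(5t - 8)/(2t + 2) − (5/2) = (2(5t - 8) − 5(2t + 2)) / (2(2t + 2)) = -26/(2(2t + 2)).
For t > 0 we have 2t + 2 > 2t, so |(5t - 8)/(2t + 2) − (5/2)| = 26/(2(2t + 2)) < 26/(2·2t) = (13/2)/t.
Thus |(5t - 8)/(2t + 2) − (5/2)| < ϵ whenever t > (13/2)/ϵ.
Take N = (13/2)/ϵ. If t > N then |(5t - 8)/(2t + 2) − (5/2)| < (13/2)/t < ϵ.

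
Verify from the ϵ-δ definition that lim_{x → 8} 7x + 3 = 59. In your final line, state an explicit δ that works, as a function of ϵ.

δ = ϵ/7

Suppose ϵ > 0. We need δ > 0 so that 0 < |x − 8| < δ implies |(7x + 3) − 59| < ϵ.
Since (7x + 3) − 59 = 7(x − 8), we have |(7x + 3) − 59| = 7|x − 8|.
Thus it suffices that |x − 8| < ϵ/7.
Choosing δ = ϵ/7 gives |(7x + 3) − 59| = 7|x − 8| < ϵ whenever |x − 8| < δ.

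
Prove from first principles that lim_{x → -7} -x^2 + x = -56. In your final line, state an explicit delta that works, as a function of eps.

delta = min(1, eps/16)

Fix eps > 0. We want delta > 0 such that 0 < |x + 7| < delta implies |(-x^2 + x) + 56| < eps.
(-x^2 + x) + 56 = -x^2 + x + 56 = (x + 7)(-x + 8).
So |(-x^2 + x) + 56| = |x + 7|·|-x + 8|.
Require delta ≤ 1. Then |x + 7| < 1 gives |x| < 8, and by the triangle inequality |-x + 8| ≤ 8 + 8 = 16.
Hence |(-x^2 + x) + 56| ≤ 16|x + 7| < eps provided |x + 7| < eps/16.
Take delta = min(1, eps/16). Then 0 < |x + 7| < delta gives both |x + 7| < 1 and |x + 7| < eps/16, so |(-x^2 + x) + 56| < eps.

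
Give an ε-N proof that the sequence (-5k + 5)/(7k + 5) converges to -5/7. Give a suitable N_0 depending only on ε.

N_0 = (60/49)/ε

Let ε > 0 be given. For k ≥ 1, |(-5k + 5)/(7k + 5) + 5/7| = |60|/(7(7k + 5)) = 60/(7(7k + 5)).
Since 7k + 5 ≥ 7k for k ≥ 1, this is ≤ 60/(7·7k) = (60/49)/k.
So |(-5k + 5)/(7k + 5) + 5/7| < ε whenever k > (60/49)/ε.
Take N_0 = (60/49)/ε. If k > N_0 then |(-5k + 5)/(7k + 5) + 5/7| ≤ (60/49)/k < ε.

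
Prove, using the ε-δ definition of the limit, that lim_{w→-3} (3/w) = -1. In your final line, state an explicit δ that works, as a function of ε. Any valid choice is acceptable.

Let ε > 0 be given. We seek δ > 0 such that 0 < |w + 3| < δ implies |3/w + 1| < ε.
|3/w + 1| = 3·|-3 − w|/(3·|w|) = 3|w + 3|/(3|w|).
Require δ ≤ 3/2 so that |w| > 3 − 3/2 = 3/2, hence 3|w| > 9/2.
Then |3/w + 1| < 3|w + 3|/(9/2), which is < ε when |w + 3| < (3/2)ε.
Take δ = min(3/2, (3/2)ε). Then 0 < |w + 3| < δ gives both |w + 3| < 3/2 and |w + 3| < (3/2)ε, so |3/w + 1| < ε.

δ = min(3/2, (3/2)ε)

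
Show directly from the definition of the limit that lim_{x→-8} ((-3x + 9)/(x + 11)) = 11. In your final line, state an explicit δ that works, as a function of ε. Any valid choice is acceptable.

Suppose ε > 0. We want δ > 0 with 0 < |x + 8| < δ ⇒ |(-3x + 9)/(x + 11) − 11| < ε.
Combining over a common denominator, (-3x + 9)/(x + 11) − 11 = [(-3x + 9)·3 − 33·(x + 11)] / [3·(x + 11)] = -42(x + 8) / (3(x + 11)).
So |(-3x + 9)/(x + 11) − 11| = 42|x + 8| / (3·|x + 11|).
Require δ ≤ 3/2, so |x + 11| ≥ |3| − |x + 8| > 3 − 3/2 = 3/2.
Hence |(-3x + 9)/(x + 11) − 11| < 42|x + 8|/(3·(3/2)) = (28/3)|x + 8|, which is < ε once |x + 8| < (3/28)ε.
Take δ = min(3/2, (3/28)ε). Then 0 < |x + 8| < δ forces both bounds, so |(-3x + 9)/(x + 11) − 11| < ε.

δ = min(3/2, (3/28)ε)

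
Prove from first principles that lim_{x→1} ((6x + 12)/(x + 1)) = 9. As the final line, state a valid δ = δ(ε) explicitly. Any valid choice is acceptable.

δ = min(1, (1/3)ε)

Let ε > 0. We want δ > 0 with 0 < |x − 1| < δ ⇒ |(6x + 12)/(x + 1) − 9| < ε.
Combining over a common denominator, (6x + 12)/(x + 1) − 9 = [(6x + 12)·2 − 18·(x + 1)] / [2·(x + 1)] = -6(x − 1) / (2(x + 1)).
So |(6x + 12)/(x + 1) − 9| = 6|x − 1| / (2·|x + 1|).
Require δ ≤ 1, so |x + 1| ≥ |2| − |x − 1| > 2 − 1 = 1.
Hence |(6x + 12)/(x + 1) − 9| < 6|x − 1|/(2·1) = 3|x − 1|, which is < ε once |x − 1| < (1/3)ε.
Take δ = min(1, (1/3)ε). Then 0 < |x − 1| < δ forces both bounds, so |(6x + 12)/(x + 1) − 9| < ε.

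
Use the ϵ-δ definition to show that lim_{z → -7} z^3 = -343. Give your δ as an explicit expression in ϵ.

δ = min(1, ϵ/169)

Suppose ϵ > 0. We seek δ > 0 with 0 < |z + 7| < δ ⇒ |z^3 + 343| < ϵ.
Factor: z^3 + 343 = (z + 7)(z^2 - 7z + 49), so |z^3 + 343| = |z + 7|·|z^2 - 7z + 49|.
Restrict δ ≤ 1. Then |z + 7| < 1 gives |z| < 8, so by the triangle inequality |z^2 - 7z + 49| ≤ 8^2 + 7·8 + 49 = 169.
Hence |z^3 + 343| ≤ 169|z + 7|, which is < ϵ once |z + 7| < ϵ/169.
Take δ = min(1, ϵ/169). If 0 < |z + 7| < δ then both bounds hold and |z^3 + 343| ≤ 169|z + 7| < 169·(ϵ/169) = ϵ.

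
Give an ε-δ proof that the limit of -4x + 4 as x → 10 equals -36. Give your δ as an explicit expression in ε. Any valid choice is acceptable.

δ = ε/4

Let ε > 0 be given. We need δ > 0 so that 0 < |x − 10| < δ implies |(-4x + 4) + 36| < ε.
Since (-4x + 4) + 36 = -4(x − 10), we have |(-4x + 4) + 36| = 4|x − 10|.
Thus it suffices that |x − 10| < ε/4.
Choosing δ = ε/4 gives |(-4x + 4) + 36| = 4|x − 10| < ε whenever |x − 10| < δ.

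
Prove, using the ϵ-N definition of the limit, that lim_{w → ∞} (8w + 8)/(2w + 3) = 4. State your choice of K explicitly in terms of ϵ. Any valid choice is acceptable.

K = 2/ϵ

Let ϵ > 0. We seek K > 0 such that w > K implies |(8w + 8)/(2w + 3) − 4| < ϵ.
(8w + 8)/(2w + 3) − 4 = (2(8w + 8) − 8(2w + 3)) / (2(2w + 3)) = -8/(2(2w + 3)).
For w > 0 we have 2w + 3 > 2w, so |(8w + 8)/(2w + 3) − 4| = 8/(2(2w + 3)) < 8/(2·2w) = 2/w.
Thus |(8w + 8)/(2w + 3) − 4| < ϵ whenever w > 2/ϵ.
Take K = 2/ϵ. If w > K then |(8w + 8)/(2w + 3) − 4| < 2/w < ϵ.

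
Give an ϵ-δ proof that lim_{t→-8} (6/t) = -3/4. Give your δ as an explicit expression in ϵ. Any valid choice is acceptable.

δ = min(4, (16/3)ϵ)

Suppose ϵ > 0. We seek δ > 0 such that 0 < |t + 8| < δ implies |6/t + 3/4| < ϵ.
|6/t + 3/4| = 6·|-8 − t|/(8·|t|) = 6|t + 8|/(8|t|).
Restrict δ ≤ 4. Then |t + 8| < 4 gives |t| > 4, so 8|t| > 32.
Then |6/t + 3/4| < 6|t + 8|/32, which is < ϵ when |t + 8| < (16/3)ϵ.
Take δ = min(4, (16/3)ϵ). Then 0 < |t + 8| < δ gives both |t + 8| < 4 and |t + 8| < (16/3)ϵ, so |6/t + 3/4| < ϵ.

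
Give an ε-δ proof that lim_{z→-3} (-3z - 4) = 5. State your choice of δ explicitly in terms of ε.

δ = ε/3

Suppose ε > 0. We need δ > 0 so that 0 < |z + 3| < δ implies |(-3z - 4) − 5| < ε.
|(-3z - 4) − 5| = |-3z - 9| = 3|z + 3|.
So 3|z + 3| < ε exactly when |z + 3| < ε/3.
Take δ = ε/3. If 0 < |z + 3| < δ then |(-3z - 4) − 5| = 3|z + 3| < 3·(ε/3) = ε.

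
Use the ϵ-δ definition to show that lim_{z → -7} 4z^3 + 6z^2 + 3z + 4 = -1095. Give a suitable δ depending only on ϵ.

δ = min(2, ϵ/679)

Let ϵ > 0. We want δ > 0 such that 0 < |z + 7| < δ implies |(4z^3 + 6z^2 + 3z + 4) + 1095| < ϵ.
(4z^3 + 6z^2 + 3z + 4) + 1095 = 4z^3 + 6z^2 + 3z + 1099 = (z + 7)(4z^2 - 22z + 157).
So |(4z^3 + 6z^2 + 3z + 4) + 1095| = |z + 7|·|4z^2 - 22z + 157|.
Require δ ≤ 2. Then |z + 7| < 2 gives |z| < 9, and by the triangle inequality |4z^2 - 22z + 157| ≤ 4·9^2 + 22·9 + 157 = 679.
Hence |(4z^3 + 6z^2 + 3z + 4) + 1095| ≤ 679|z + 7| < ϵ provided |z + 7| < ϵ/679.
Choosing δ = min(2, ϵ/679) ensures both conditions, hence |(4z^3 + 6z^2 + 3z + 4) + 1095| < ϵ.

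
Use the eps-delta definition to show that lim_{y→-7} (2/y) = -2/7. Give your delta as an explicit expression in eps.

Suppose eps > 0. We seek delta > 0 such that 0 < |y + 7| < delta implies |2/y + 2/7| < eps.
|2/y + 2/7| = 2·|-7 − y|/(7·|y|) = 2|y + 7|/(7|y|).
Restrict delta ≤ 7/2. Then |y + 7| < 7/2 gives |y| > 7/2, so 7|y| > 49/2.
Then |2/y + 2/7| < 2|y + 7|/(49/2), which is < eps when |y + 7| < (49/4)eps.
Take delta = min(7/2, (49/4)eps). Then 0 < |y + 7| < delta gives both |y + 7| < 7/2 and |y + 7| < (49/4)eps, so |2/y + 2/7| < eps.

delta = min(7/2, (49/4)eps)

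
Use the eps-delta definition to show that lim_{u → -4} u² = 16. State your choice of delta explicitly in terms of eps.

Fix eps > 0. We seek delta > 0 with 0 < |u + 4| < delta ⇒ |u² − 16| < eps.
Factor: u² − 16 = (u + 4)(u - 4), so |u² − 16| = |u + 4|·|u - 4|.
Restrict delta ≤ 1. Then |u + 4| < 1 gives |u| < 5, so by the triangle inequality |u - 4| ≤ 5 + 4 = 9.
Hence |u² − 16| ≤ 9|u + 4|, which is < eps once |u + 4| < eps/9.
Take delta = min(1, eps/9). If 0 < |u + 4| < delta then both bounds hold and |u² − 16| ≤ 9|u + 4| < 9·(eps/9) = eps.

delta = min(1, eps/9)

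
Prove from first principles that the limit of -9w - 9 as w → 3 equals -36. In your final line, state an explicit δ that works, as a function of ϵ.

δ = ϵ/9

Let ϵ > 0. We need δ > 0 so that 0 < |w − 3| < δ implies |(-9w - 9) + 36| < ϵ.
|(-9w - 9) + 36| = |-9w + 27| = 9|w − 3|.
Thus it suffices that |w − 3| < ϵ/9.
Take δ = ϵ/9. If 0 < |w − 3| < δ then |(-9w - 9) + 36| = 9|w − 3| < 9·(ϵ/9) = ϵ.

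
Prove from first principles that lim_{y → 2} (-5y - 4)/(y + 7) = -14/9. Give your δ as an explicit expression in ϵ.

δ = min(9/2, (81/62)ϵ)

Let ϵ > 0. We want δ > 0 with 0 < |y − 2| < δ ⇒ |(-5y - 4)/(y + 7) + 14/9| < ϵ.
Combining over a common denominator, (-5y - 4)/(y + 7) + 14/9 = [(-5y - 4)·9 − (-14)·(y + 7)] / [9·(y + 7)] = -31(y − 2) / (9(y + 7)).
So |(-5y - 4)/(y + 7) + 14/9| = 31|y − 2| / (9·|y + 7|).
Restrict δ ≤ 9/2. Then |y − 2| < 9/2 gives |y + 7| = |(y − 2) + 9| ≥ 9 − 9/2 = 9/2.
Hence |(-5y - 4)/(y + 7) + 14/9| < 31|y − 2|/(9·(9/2)) = (62/81)|y − 2|, which is < ϵ once |y − 2| < (81/62)ϵ.
Take δ = min(9/2, (81/62)ϵ). Then 0 < |y − 2| < δ forces both bounds, so |(-5y - 4)/(y + 7) + 14/9| < ϵ.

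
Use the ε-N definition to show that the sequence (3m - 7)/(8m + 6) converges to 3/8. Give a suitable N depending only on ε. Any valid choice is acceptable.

Let ε > 0 be given. For m ≥ 1, |(3m - 7)/(8m + 6) − (3/8)| = |-74|/(8(8m + 6)) = 74/(8(8m + 6)).
Since 8m + 6 ≥ 8m for m ≥ 1, this is ≤ 74/(8·8m) = (37/32)/m.
So |(3m - 7)/(8m + 6) − (3/8)| < ε whenever m > (37/32)/ε.
Take N = (37/32)/ε. If m > N then |(3m - 7)/(8m + 6) − (3/8)| ≤ (37/32)/m < ε.

N = (37/32)/ε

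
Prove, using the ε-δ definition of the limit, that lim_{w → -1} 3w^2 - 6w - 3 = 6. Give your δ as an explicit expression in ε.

Let ε > 0 be given. We want δ > 0 such that 0 < |w + 1| < δ implies |(3w^2 - 6w - 3) − 6| < ε.
(3w^2 - 6w - 3) − 6 = 3w^2 - 6w - 9 = (w + 1)(3w - 9).
So |(3w^2 - 6w - 3) − 6| = |w + 1|·|3w - 9|.
Require δ ≤ 1. Then |w + 1| < 1 gives |w| < 2, and by the triangle inequality |3w - 9| ≤ 3·2 + 9 = 15.
Hence |(3w^2 - 6w - 3) − 6| ≤ 15|w + 1| < ε provided |w + 1| < ε/15.
Take δ = min(1, ε/15). Then 0 < |w + 1| < δ gives both |w + 1| < 1 and |w + 1| < ε/15, so |(3w^2 - 6w - 3) − 6| < ε.

δ = min(1, ε/15)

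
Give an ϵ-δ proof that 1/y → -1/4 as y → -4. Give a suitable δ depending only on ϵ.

Fix ϵ > 0. We seek δ > 0 such that 0 < |y + 4| < δ implies |1/y + 1/4| < ϵ.
|1/y + 1/4| = |-4 − y|/(4·|y|) = |y + 4|/(4|y|).
Require δ ≤ 2 so that |y| > 4 − 2 = 2, hence 4|y| > 8.
Then |1/y + 1/4| < |y + 4|/8, which is < ϵ when |y + 4| < 8ϵ.
Take δ = min(2, 8ϵ). Then 0 < |y + 4| < δ gives both |y + 4| < 2 and |y + 4| < 8ϵ, so |1/y + 1/4| < ϵ.

δ = min(2, 8ϵ)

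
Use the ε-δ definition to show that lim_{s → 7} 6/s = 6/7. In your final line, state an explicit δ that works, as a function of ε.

δ = min(7/2, (49/12)ε)

Fix ε > 0. We seek δ > 0 such that 0 < |s − 7| < δ implies |6/s − (6/7)| < ε.
|6/s − (6/7)| = 6·|7 − s|/(7·|s|) = 6|s − 7|/(7|s|).
Restrict δ ≤ 7/2. Then |s − 7| < 7/2 gives |s| > 7/2, so 7|s| > 49/2.
Then |6/s − (6/7)| < 6|s − 7|/(49/2), which is < ε when |s − 7| < (49/12)ε.
Take δ = min(7/2, (49/12)ε). Then 0 < |s − 7| < δ gives both |s − 7| < 7/2 and |s − 7| < (49/12)ε, so |6/s − (6/7)| < ε.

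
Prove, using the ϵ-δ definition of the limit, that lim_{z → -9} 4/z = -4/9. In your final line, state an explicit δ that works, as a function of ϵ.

Suppose ϵ > 0. We seek δ > 0 such that 0 < |z + 9| < δ implies |4/z + 4/9| < ϵ.
|4/z + 4/9| = 4·|-9 − z|/(9·|z|) = 4|z + 9|/(9|z|).
Restrict δ ≤ 9/2. Then |z + 9| < 9/2 gives |z| > 9/2, so 9|z| > 81/2.
Then |4/z + 4/9| < 4|z + 9|/(81/2), which is < ϵ when |z + 9| < (81/8)ϵ.
Take δ = min(9/2, (81/8)ϵ). Then 0 < |z + 9| < δ gives both |z + 9| < 9/2 and |z + 9| < (81/8)ϵ, so |4/z + 4/9| < ϵ.

δ = min(9/2, (81/8)ϵ)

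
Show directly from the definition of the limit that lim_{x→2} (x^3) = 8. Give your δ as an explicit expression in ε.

Let ε > 0 be given. We seek δ > 0 with 0 < |x − 2| < δ ⇒ |x^3 − 8| < ε.
Factor: x^3 − 8 = (x − 2)(x^2 + 2x + 4), so |x^3 − 8| = |x − 2|·|x^2 + 2x + 4|.
Restrict δ ≤ 1. Then |x − 2| < 1 gives |x| < 3, so by the triangle inequality |x^2 + 2x + 4| ≤ 3^2 + 2·3 + 4 = 19.
Hence |x^3 − 8| ≤ 19|x − 2|, which is < ε once |x − 2| < ε/19.
Take δ = min(1, ε/19). If 0 < |x − 2| < δ then both bounds hold and |x^3 − 8| ≤ 19|x − 2| < 19·(ε/19) = ε.

δ = min(1, ε/19)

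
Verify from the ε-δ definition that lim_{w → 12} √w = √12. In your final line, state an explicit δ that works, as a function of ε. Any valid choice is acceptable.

δ = min(12, √12·ε)

Suppose ε > 0. We want δ > 0 such that 0 < |w − 12| < δ implies |√w − √12| < ε.
Rationalise: √w − √12 = (w − 12)/(√w + √12), so |√w − √12| = |w − 12|/(√w + √12).
Restrict δ ≤ 12 so that |w − 12| < 12 forces w > 0, and then √w + √12 > √12.
Hence |√w − √12| < |w − 12|/√12, which is < ε once |w − 12| < √12·ε.
Take δ = min(12, √12·ε). If 0 < |w − 12| < δ then w > 0 and |√w − √12| < |w − 12|/√12 < ε.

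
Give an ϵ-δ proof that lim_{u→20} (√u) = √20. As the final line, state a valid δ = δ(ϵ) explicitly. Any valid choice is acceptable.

δ = min(20, √20·ϵ)

Suppose ϵ > 0. We want δ > 0 such that 0 < |u − 20| < δ implies |√u − √20| < ϵ.
Multiplying by the conjugate, |√u − √20| = |u − 20|/(√u + √20).
Restrict δ ≤ 20 so that |u − 20| < 20 forces u > 0, and then √u + √20 > √20.
Hence |√u − √20| < |u − 20|/√20, which is < ϵ once |u − 20| < √20·ϵ.
Take δ = min(20, √20·ϵ). If 0 < |u − 20| < δ then u > 0 and |√u − √20| < |u − 20|/√20 < ϵ.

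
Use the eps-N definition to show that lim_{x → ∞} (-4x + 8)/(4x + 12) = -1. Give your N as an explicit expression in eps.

Let eps > 0. We seek N > 0 such that x > N implies |(-4x + 8)/(4x + 12) + 1| < eps.
(-4x + 8)/(4x + 12) + 1 = (4(-4x + 8) − (-4)(4x + 12)) / (4(4x + 12)) = 80/(4(4x + 12)).
For x > 0 we have 4x + 12 > 4x, so |(-4x + 8)/(4x + 12) + 1| = 80/(4(4x + 12)) < 80/(4·4x) = 5/x.
Thus |(-4x + 8)/(4x + 12) + 1| < eps whenever x > 5/eps.
Take N = 5/eps. If x > N then |(-4x + 8)/(4x + 12) + 1| < 5/x < eps.

N = 5/eps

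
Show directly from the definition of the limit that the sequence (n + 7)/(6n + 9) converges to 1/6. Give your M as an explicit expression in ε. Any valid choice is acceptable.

Let ε > 0 be given. For n ≥ 1, |(n + 7)/(6n + 9) − (1/6)| = |33|/(6(6n + 9)) = 33/(6(6n + 9)).
Since 6n + 9 ≥ 6n for n ≥ 1, this is ≤ 33/(6·6n) = (11/12)/n.
So |(n + 7)/(6n + 9) − (1/6)| < ε whenever n > (11/12)/ε.
Take M = (11/12)/ε. If n > M then |(n + 7)/(6n + 9) − (1/6)| ≤ (11/12)/n < ε.

M = (11/12)/ε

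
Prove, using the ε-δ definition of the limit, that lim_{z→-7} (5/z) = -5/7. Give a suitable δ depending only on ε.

Suppose ε > 0. We seek δ > 0 such that 0 < |z + 7| < δ implies |5/z + 5/7| < ε.
|5/z + 5/7| = 5·|-7 − z|/(7·|z|) = 5|z + 7|/(7|z|).
Require δ ≤ 7/2 so that |z| > 7 − 7/2 = 7/2, hence 7|z| > 49/2.
Then |5/z + 5/7| < 5|z + 7|/(49/2), which is < ε when |z + 7| < (49/10)ε.
Take δ = min(7/2, (49/10)ε). Then 0 < |z + 7| < δ gives both |z + 7| < 7/2 and |z + 7| < (49/10)ε, so |5/z + 5/7| < ε.

δ = min(7/2, (49/10)ε)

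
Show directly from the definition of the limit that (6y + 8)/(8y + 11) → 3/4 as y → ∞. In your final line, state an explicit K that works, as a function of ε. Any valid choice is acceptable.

K = (1/32)/ε

Fix ε > 0. We seek K > 0 such that y > K implies |(6y + 8)/(8y + 11) − (3/4)| < ε.
(6y + 8)/(8y + 11) − (3/4) = (8(6y + 8) − 6(8y + 11)) / (8(8y + 11)) = -2/(8(8y + 11)).
For y > 0 we have 8y + 11 > 8y, so |(6y + 8)/(8y + 11) − (3/4)| = 2/(8(8y + 11)) < 2/(8·8y) = (1/32)/y.
Thus |(6y + 8)/(8y + 11) − (3/4)| < ε whenever y > (1/32)/ε.
Take K = (1/32)/ε. If y > K then |(6y + 8)/(8y + 11) − (3/4)| < (1/32)/y < ε.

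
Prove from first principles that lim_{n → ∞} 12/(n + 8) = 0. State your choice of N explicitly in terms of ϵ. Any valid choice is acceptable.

Fix ϵ > 0. For n ≥ 1, |12/(n + 8) − 0| = 12/(n + 8) ≤ 12/n.
We need 12/n < ϵ, i.e. n > 12/ϵ.
Take N = 12/ϵ. If n > N then |12/(n + 8)| ≤ 12/n < ϵ.

N = 12/ϵ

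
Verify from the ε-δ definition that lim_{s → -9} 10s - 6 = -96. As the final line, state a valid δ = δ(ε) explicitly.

δ = ε/10

Let ε > 0. We need δ > 0 so that 0 < |s + 9| < δ implies |(10s - 6) + 96| < ε.
Since (10s - 6) + 96 = 10(s + 9), we have |(10s - 6) + 96| = 10|s + 9|.
So 10|s + 9| < ε exactly when |s + 9| < ε/10.
Choosing δ = ε/10 gives |(10s - 6) + 96| = 10|s + 9| < ε whenever |s + 9| < δ.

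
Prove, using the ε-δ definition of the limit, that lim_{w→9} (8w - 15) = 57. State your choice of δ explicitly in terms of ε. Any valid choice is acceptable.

δ = ε/8

Suppose ε > 0. We need δ > 0 so that 0 < |w − 9| < δ implies |(8w - 15) − 57| < ε.
Since (8w - 15) − 57 = 8(w − 9), we have |(8w - 15) − 57| = 8|w − 9|.
Thus it suffices that |w − 9| < ε/8.
Choosing δ = ε/8 gives |(8w - 15) − 57| = 8|w − 9| < ε whenever |w − 9| < δ.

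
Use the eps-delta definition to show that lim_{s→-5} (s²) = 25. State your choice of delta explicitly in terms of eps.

delta = min(2, eps/12)

Fix eps > 0. We seek delta > 0 with 0 < |s + 5| < delta ⇒ |s² − 25| < eps.
Factor: s² − 25 = (s + 5)(s - 5), so |s² − 25| = |s + 5|·|s - 5|.
Impose delta ≤ 2 so that |s| < 7; then |s - 5| ≤ 12.
Hence |s² − 25| ≤ 12|s + 5|, which is < eps once |s + 5| < eps/12.
Take delta = min(2, eps/12). If 0 < |s + 5| < delta then both bounds hold and |s² − 25| ≤ 12|s + 5| < 12·(eps/12) = eps.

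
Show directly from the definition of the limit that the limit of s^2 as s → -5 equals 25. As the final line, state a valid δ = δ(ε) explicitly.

Fix ε > 0. We seek δ > 0 with 0 < |s + 5| < δ ⇒ |s^2 − 25| < ε.
Factor: s^2 − 25 = (s + 5)(s - 5), so |s^2 − 25| = |s + 5|·|s - 5|.
Restrict δ ≤ 2. Then |s + 5| < 2 gives |s| < 7, so by the triangle inequality |s - 5| ≤ 7 + 5 = 12.
Hence |s^2 − 25| ≤ 12|s + 5|, which is < ε once |s + 5| < ε/12.
Take δ = min(2, ε/12). If 0 < |s + 5| < δ then both bounds hold and |s^2 − 25| ≤ 12|s + 5| < 12·(ε/12) = ε.

δ = min(2, ε/12)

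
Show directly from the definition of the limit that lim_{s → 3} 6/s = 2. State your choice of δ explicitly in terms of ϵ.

δ = min(3/2, (3/4)ϵ)

Suppose ϵ > 0. We seek δ > 0 such that 0 < |s − 3| < δ implies |6/s − 2| < ϵ.
|6/s − 2| = 6·|3 − s|/(3·|s|) = 6|s − 3|/(3|s|).
Require δ ≤ 3/2 so that |s| > 3 − 3/2 = 3/2, hence 3|s| > 9/2.
Then |6/s − 2| < 6|s − 3|/(9/2), which is < ϵ when |s − 3| < (3/4)ϵ.
Take δ = min(3/2, (3/4)ϵ). Then 0 < |s − 3| < δ gives both |s − 3| < 3/2 and |s − 3| < (3/4)ϵ, so |6/s − 2| < ϵ.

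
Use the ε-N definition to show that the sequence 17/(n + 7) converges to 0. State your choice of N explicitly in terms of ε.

N = 17/ε

Fix ε > 0. For n ≥ 1, |17/(n + 7) − 0| = 17/(n + 7) ≤ 17/n.
We need 17/n < ε, i.e. n > 17/ε.
Take N = 17/ε. If n > N then |17/(n + 7)| ≤ 17/n < ε.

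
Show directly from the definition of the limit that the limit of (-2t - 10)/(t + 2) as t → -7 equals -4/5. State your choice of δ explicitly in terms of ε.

δ = min(5/2, (25/12)ε)

Let ε > 0. We want δ > 0 with 0 < |t + 7| < δ ⇒ |(-2t - 10)/(t + 2) + 4/5| < ε.
Combining over a common denominator, (-2t - 10)/(t + 2) + 4/5 = [(-2t - 10)·(-5) − 4·(t + 2)] / [(-5)·(t + 2)] = 6(t + 7) / ((-5)(t + 2)).
So |(-2t - 10)/(t + 2) + 4/5| = 6|t + 7| / (5·|t + 2|).
Restrict δ ≤ 5/2. Then |t + 7| < 5/2 gives |t + 2| = |(t + 7) + (-5)| ≥ 5 − 5/2 = 5/2.
Hence |(-2t - 10)/(t + 2) + 4/5| < 6|t + 7|/(5·(5/2)) = (12/25)|t + 7|, which is < ε once |t + 7| < (25/12)ε.
Take δ = min(5/2, (25/12)ε). Then 0 < |t + 7| < δ forces both bounds, so |(-2t - 10)/(t + 2) + 4/5| < ε.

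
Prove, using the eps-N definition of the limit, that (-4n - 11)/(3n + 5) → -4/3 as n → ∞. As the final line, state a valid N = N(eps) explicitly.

Fix eps > 0. For n ≥ 1, |(-4n - 11)/(3n + 5) + 4/3| = |-13|/(3(3n + 5)) = 13/(3(3n + 5)).
Since 3n + 5 ≥ 3n for n ≥ 1, this is ≤ 13/(3·3n) = (13/9)/n.
So |(-4n - 11)/(3n + 5) + 4/3| < eps whenever n > (13/9)/eps.
Take N = (13/9)/eps. If n > N then |(-4n - 11)/(3n + 5) + 4/3| ≤ (13/9)/n < eps.

N = (13/9)/eps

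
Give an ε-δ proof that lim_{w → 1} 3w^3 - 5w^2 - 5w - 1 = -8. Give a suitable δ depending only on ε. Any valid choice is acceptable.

δ = min(1, ε/23)

Let ε > 0. We want δ > 0 such that 0 < |w − 1| < δ implies |(3w^3 - 5w^2 - 5w - 1) + 8| < ε.
(3w^3 - 5w^2 - 5w - 1) + 8 = 3w^3 - 5w^2 - 5w + 7 = (w − 1)(3w^2 - 2w - 7).
So |(3w^3 - 5w^2 - 5w - 1) + 8| = |w − 1|·|3w^2 - 2w - 7|.
Assume first that |w − 1| < 1, so |w| < 2. Then |3w^2 - 2w - 7| ≤ 3·2^2 + 2·2 + 7 = 23.
Hence |(3w^3 - 5w^2 - 5w - 1) + 8| ≤ 23|w − 1| < ε provided |w − 1| < ε/23.
Choosing δ = min(1, ε/23) ensures both conditions, hence |(3w^3 - 5w^2 - 5w - 1) + 8| < ε.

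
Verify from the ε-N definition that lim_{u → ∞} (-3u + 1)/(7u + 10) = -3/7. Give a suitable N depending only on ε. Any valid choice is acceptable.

Let ε > 0 be given. We seek N > 0 such that u > N implies |(-3u + 1)/(7u + 10) + 3/7| < ε.
(-3u + 1)/(7u + 10) + 3/7 = (7(-3u + 1) − (-3)(7u + 10)) / (7(7u + 10)) = 37/(7(7u + 10)).
For u > 0 we have 7u + 10 > 7u, so |(-3u + 1)/(7u + 10) + 3/7| = 37/(7(7u + 10)) < 37/(7·7u) = (37/49)/u.
Thus |(-3u + 1)/(7u + 10) + 3/7| < ε whenever u > (37/49)/ε.
Take N = (37/49)/ε. If u > N then |(-3u + 1)/(7u + 10) + 3/7| < (37/49)/u < ε.

N = (37/49)/ε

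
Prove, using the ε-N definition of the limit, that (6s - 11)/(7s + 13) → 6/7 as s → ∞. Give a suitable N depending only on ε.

Let ε > 0. We seek N > 0 such that s > N implies |(6s - 11)/(7s + 13) − (6/7)| < ε.
(6s - 11)/(7s + 13) − (6/7) = (7(6s - 11) − 6(7s + 13)) / (7(7s + 13)) = -155/(7(7s + 13)).
For s > 0 we have 7s + 13 > 7s, so |(6s - 11)/(7s + 13) − (6/7)| = 155/(7(7s + 13)) < 155/(7·7s) = (155/49)/s.
Thus |(6s - 11)/(7s + 13) − (6/7)| < ε whenever s > (155/49)/ε.
Take N = (155/49)/ε. If s > N then |(6s - 11)/(7s + 13) − (6/7)| < (155/49)/s < ε.

N = (155/49)/ε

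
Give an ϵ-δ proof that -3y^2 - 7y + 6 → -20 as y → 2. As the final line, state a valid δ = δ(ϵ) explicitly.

δ = min(1, ϵ/22)

Suppose ϵ > 0. We want δ > 0 such that 0 < |y − 2| < δ implies |(-3y^2 - 7y + 6) + 20| < ϵ.
(-3y^2 - 7y + 6) + 20 = -3y^2 - 7y + 26 = (y − 2)(-3y - 13).
So |(-3y^2 - 7y + 6) + 20| = |y − 2|·|-3y - 13|.
Require δ ≤ 1. Then |y − 2| < 1 gives |y| < 3, and by the triangle inequality |-3y - 13| ≤ 3·3 + 13 = 22.
Hence |(-3y^2 - 7y + 6) + 20| ≤ 22|y − 2| < ϵ provided |y − 2| < ϵ/22.
Take δ = min(1, ϵ/22). Then 0 < |y − 2| < δ gives both |y − 2| < 1 and |y − 2| < ϵ/22, so |(-3y^2 - 7y + 6) + 20| < ϵ.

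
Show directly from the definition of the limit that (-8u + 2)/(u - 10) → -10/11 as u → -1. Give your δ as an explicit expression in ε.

δ = min(11/2, (121/156)ε)

Let ε > 0. We want δ > 0 with 0 < |u + 1| < δ ⇒ |(-8u + 2)/(u - 10) + 10/11| < ε.
Combining over a common denominator, (-8u + 2)/(u - 10) + 10/11 = [(-8u + 2)·(-11) − 10·(u - 10)] / [(-11)·(u - 10)] = 78(u + 1) / ((-11)(u - 10)).
So |(-8u + 2)/(u - 10) + 10/11| = 78|u + 1| / (11·|u − 10|).
Restrict δ ≤ 11/2. Then |u + 1| < 11/2 gives |u − 10| = |(u + 1) + (-11)| ≥ 11 − 11/2 = 11/2.
Hence |(-8u + 2)/(u - 10) + 10/11| < 78|u + 1|/(11·(11/2)) = (156/121)|u + 1|, which is < ε once |u + 1| < (121/156)ε.
Take δ = min(11/2, (121/156)ε). Then 0 < |u + 1| < δ forces both bounds, so |(-8u + 2)/(u - 10) + 10/11| < ε.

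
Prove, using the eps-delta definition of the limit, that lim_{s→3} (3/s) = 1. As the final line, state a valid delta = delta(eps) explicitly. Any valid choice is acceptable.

delta = min(3/2, (3/2)eps)

Suppose eps > 0. We seek delta > 0 such that 0 < |s − 3| < delta implies |3/s − 1| < eps.
|3/s − 1| = 3·|3 − s|/(3·|s|) = 3|s − 3|/(3|s|).
Restrict delta ≤ 3/2. Then |s − 3| < 3/2 gives |s| > 3/2, so 3|s| > 9/2.
Then |3/s − 1| < 3|s − 3|/(9/2), which is < eps when |s − 3| < (3/2)eps.
Take delta = min(3/2, (3/2)eps). Then 0 < |s − 3| < delta gives both |s − 3| < 3/2 and |s − 3| < (3/2)eps, so |3/s − 1| < eps.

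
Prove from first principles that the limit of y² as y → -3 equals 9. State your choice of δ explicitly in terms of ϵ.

Let ϵ > 0 be given. We seek δ > 0 with 0 < |y + 3| < δ ⇒ |y² − 9| < ϵ.
Factor: y² − 9 = (y + 3)(y - 3), so |y² − 9| = |y + 3|·|y - 3|.
Restrict δ ≤ 2. Then |y + 3| < 2 gives |y| < 5, so by the triangle inequality |y - 3| ≤ 5 + 3 = 8.
Hence |y² − 9| ≤ 8|y + 3|, which is < ϵ once |y + 3| < ϵ/8.
Take δ = min(2, ϵ/8). If 0 < |y + 3| < δ then both bounds hold and |y² − 9| ≤ 8|y + 3| < 8·(ϵ/8) = ϵ.

δ = min(2, ϵ/8)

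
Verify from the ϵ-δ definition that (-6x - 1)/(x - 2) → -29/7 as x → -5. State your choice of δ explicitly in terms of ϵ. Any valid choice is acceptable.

δ = min(7/2, (49/26)ϵ)

Let ϵ > 0 be given. We want δ > 0 with 0 < |x + 5| < δ ⇒ |(-6x - 1)/(x - 2) + 29/7| < ϵ.
Combining over a common denominator, (-6x - 1)/(x - 2) + 29/7 = [(-6x - 1)·(-7) − 29·(x - 2)] / [(-7)·(x - 2)] = 13(x + 5) / ((-7)(x - 2)).
So |(-6x - 1)/(x - 2) + 29/7| = 13|x + 5| / (7·|x − 2|).
Restrict δ ≤ 7/2. Then |x + 5| < 7/2 gives |x − 2| = |(x + 5) + (-7)| ≥ 7 − 7/2 = 7/2.
Hence |(-6x - 1)/(x - 2) + 29/7| < 13|x + 5|/(7·(7/2)) = (26/49)|x + 5|, which is < ϵ once |x + 5| < (49/26)ϵ.
Take δ = min(7/2, (49/26)ϵ). Then 0 < |x + 5| < δ forces both bounds, so |(-6x - 1)/(x - 2) + 29/7| < ϵ.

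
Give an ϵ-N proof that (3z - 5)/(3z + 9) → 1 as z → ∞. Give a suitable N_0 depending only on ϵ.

N_0 = (14/3)/ϵ

Let ϵ > 0 be given. We seek N_0 > 0 such that z > N_0 implies |(3z - 5)/(3z + 9) − 1| < ϵ.
(3z - 5)/(3z + 9) − 1 = (3(3z - 5) − 3(3z + 9)) / (3(3z + 9)) = -42/(3(3z + 9)).
For z > 0 we have 3z + 9 > 3z, so |(3z - 5)/(3z + 9) − 1| = 42/(3(3z + 9)) < 42/(3·3z) = (14/3)/z.
Thus |(3z - 5)/(3z + 9) − 1| < ϵ whenever z > (14/3)/ϵ.
Take N_0 = (14/3)/ϵ. If z > N_0 then |(3z - 5)/(3z + 9) − 1| < (14/3)/z < ϵ.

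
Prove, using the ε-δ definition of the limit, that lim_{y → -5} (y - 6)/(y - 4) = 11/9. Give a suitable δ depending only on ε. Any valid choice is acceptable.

Let ε > 0 be given. We want δ > 0 with 0 < |y + 5| < δ ⇒ |(y - 6)/(y - 4) − (11/9)| < ε.
Combining over a common denominator, (y - 6)/(y - 4) − (11/9) = [(y - 6)·(-9) − (-11)·(y - 4)] / [(-9)·(y - 4)] = 2(y + 5) / ((-9)(y - 4)).
So |(y - 6)/(y - 4) − (11/9)| = 2|y + 5| / (9·|y − 4|).
Restrict δ ≤ 9/2. Then |y + 5| < 9/2 gives |y − 4| = |(y + 5) + (-9)| ≥ 9 − 9/2 = 9/2.
Hence |(y - 6)/(y - 4) − (11/9)| < 2|y + 5|/(9·(9/2)) = (4/81)|y + 5|, which is < ε once |y + 5| < (81/4)ε.
Take δ = min(9/2, (81/4)ε). Then 0 < |y + 5| < δ forces both bounds, so |(y - 6)/(y - 4) − (11/9)| < ε.

δ = min(9/2, (81/4)ε)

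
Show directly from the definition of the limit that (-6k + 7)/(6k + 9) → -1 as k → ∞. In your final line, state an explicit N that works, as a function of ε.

N = (8/3)/ε

Let ε > 0. For k ≥ 1, |(-6k + 7)/(6k + 9) + 1| = |96|/(6(6k + 9)) = 96/(6(6k + 9)).
Since 6k + 9 ≥ 6k for k ≥ 1, this is ≤ 96/(6·6k) = (8/3)/k.
So |(-6k + 7)/(6k + 9) + 1| < ε whenever k > (8/3)/ε.
Take N = (8/3)/ε. If k > N then |(-6k + 7)/(6k + 9) + 1| ≤ (8/3)/k < ε.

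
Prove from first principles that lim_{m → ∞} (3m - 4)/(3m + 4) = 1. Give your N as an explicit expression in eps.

Let eps > 0 be given. For m ≥ 1, |(3m - 4)/(3m + 4) − 1| = |-24|/(3(3m + 4)) = 24/(3(3m + 4)).
Since 3m + 4 ≥ 3m for m ≥ 1, this is ≤ 24/(3·3m) = (8/3)/m.
So |(3m - 4)/(3m + 4) − 1| < eps whenever m > (8/3)/eps.
Take N = (8/3)/eps. If m > N then |(3m - 4)/(3m + 4) − 1| ≤ (8/3)/m < eps.

N = (8/3)/eps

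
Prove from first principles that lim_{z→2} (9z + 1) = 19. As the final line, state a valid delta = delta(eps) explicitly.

delta = eps/9

Let eps > 0. We need delta > 0 so that 0 < |z − 2| < delta implies |(9z + 1) − 19| < eps.
Since (9z + 1) − 19 = 9(z − 2), we have |(9z + 1) − 19| = 9|z − 2|.
Thus it suffices that |z − 2| < eps/9.
Take delta = eps/9. If 0 < |z − 2| < delta then |(9z + 1) − 19| = 9|z − 2| < 9·(eps/9) = eps.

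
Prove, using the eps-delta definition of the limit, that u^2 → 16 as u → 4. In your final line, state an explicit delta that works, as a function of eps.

Let eps > 0. We seek delta > 0 with 0 < |u − 4| < delta ⇒ |u^2 − 16| < eps.
Factor: u^2 − 16 = (u − 4)(u + 4), so |u^2 − 16| = |u − 4|·|u + 4|.
Restrict delta ≤ 1. Then |u − 4| < 1 gives |u| < 5, so by the triangle inequality |u + 4| ≤ 5 + 4 = 9.
Hence |u^2 − 16| ≤ 9|u − 4|, which is < eps once |u − 4| < eps/9.
Take delta = min(1, eps/9). If 0 < |u − 4| < delta then both bounds hold and |u^2 − 16| ≤ 9|u − 4| < 9·(eps/9) = eps.

delta = min(1, eps/9)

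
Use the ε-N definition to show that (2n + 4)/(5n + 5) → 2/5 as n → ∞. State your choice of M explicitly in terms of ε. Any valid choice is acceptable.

M = (2/5)/ε

Suppose ε > 0. For n ≥ 1, |(2n + 4)/(5n + 5) − (2/5)| = |10|/(5(5n + 5)) = 10/(5(5n + 5)).
Since 5n + 5 ≥ 5n for n ≥ 1, this is ≤ 10/(5·5n) = (2/5)/n.
So |(2n + 4)/(5n + 5) − (2/5)| < ε whenever n > (2/5)/ε.
Take M = (2/5)/ε. If n > M then |(2n + 4)/(5n + 5) − (2/5)| ≤ (2/5)/n < ε.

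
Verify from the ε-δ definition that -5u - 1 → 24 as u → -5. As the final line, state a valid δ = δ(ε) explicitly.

Let ε > 0. We need δ > 0 so that 0 < |u + 5| < δ implies |(-5u - 1) − 24| < ε.
|(-5u - 1) − 24| = |-5u - 25| = 5|u + 5|.
Thus it suffices that |u + 5| < ε/5.
Choosing δ = ε/5 gives |(-5u - 1) − 24| = 5|u + 5| < ε whenever |u + 5| < δ.

δ = ε/5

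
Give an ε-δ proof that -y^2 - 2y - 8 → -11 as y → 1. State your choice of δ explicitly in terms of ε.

Suppose ε > 0. We want δ > 0 such that 0 < |y − 1| < δ implies |(-y^2 - 2y - 8) + 11| < ε.
(-y^2 - 2y - 8) + 11 = -y^2 - 2y + 3 = (y − 1)(-y - 3).
So |(-y^2 - 2y - 8) + 11| = |y − 1|·|-y - 3|.
Assume first that |y − 1| < 1, so |y| < 2. Then |-y - 3| ≤ 2 + 3 = 5.
Hence |(-y^2 - 2y - 8) + 11| ≤ 5|y − 1| < ε provided |y − 1| < ε/5.
Take δ = min(1, ε/5). Then 0 < |y − 1| < δ gives both |y − 1| < 1 and |y − 1| < ε/5, so |(-y^2 - 2y - 8) + 11| < ε.

δ = min(1, ε/5)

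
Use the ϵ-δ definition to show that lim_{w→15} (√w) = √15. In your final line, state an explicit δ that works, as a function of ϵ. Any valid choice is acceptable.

δ = min(15, √15·ϵ)

Suppose ϵ > 0. We want δ > 0 such that 0 < |w − 15| < δ implies |√w − √15| < ϵ.
Multiplying by the conjugate, |√w − √15| = |w − 15|/(√w + √15).
Restrict δ ≤ 15 so that |w − 15| < 15 forces w > 0, and then √w + √15 > √15.
Hence |√w − √15| < |w − 15|/√15, which is < ϵ once |w − 15| < √15·ϵ.
Take δ = min(15, √15·ϵ). If 0 < |w − 15| < δ then w > 0 and |√w − √15| < |w − 15|/√15 < ϵ.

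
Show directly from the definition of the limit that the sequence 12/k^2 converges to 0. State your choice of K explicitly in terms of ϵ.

K = (12/ϵ)^{1/2}

Suppose ϵ > 0. For k ≥ 1, |12/k^2 − 0| = 12/k^2.
12/k^2 < ϵ ⇔ k^2 > 12/ϵ ⇔ k > (12/ϵ)^{1/2}.
Take K = (12/ϵ)^{1/2}. Then k > K implies 12/k^2 < ϵ.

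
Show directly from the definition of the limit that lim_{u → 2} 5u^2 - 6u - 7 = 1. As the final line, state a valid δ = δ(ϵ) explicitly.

Let ϵ > 0. We want δ > 0 such that 0 < |u − 2| < δ implies |(5u^2 - 6u - 7) − 1| < ϵ.
(5u^2 - 6u - 7) − 1 = 5u^2 - 6u - 8 = (u − 2)(5u + 4).
So |(5u^2 - 6u - 7) − 1| = |u − 2|·|5u + 4|.
Assume first that |u − 2| < 1, so |u| < 3. Then |5u + 4| ≤ 5·3 + 4 = 19.
Hence |(5u^2 - 6u - 7) − 1| ≤ 19|u − 2| < ϵ provided |u − 2| < ϵ/19.
Choosing δ = min(1, ϵ/19) ensures both conditions, hence |(5u^2 - 6u - 7) − 1| < ϵ.

δ = min(1, ϵ/19)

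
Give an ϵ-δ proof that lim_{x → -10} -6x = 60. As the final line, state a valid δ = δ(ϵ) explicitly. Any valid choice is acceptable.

Fix ϵ > 0. We need δ > 0 so that 0 < |x + 10| < δ implies |(-6x) − 60| < ϵ.
Since (-6x) − 60 = -6(x + 10), we have |(-6x) − 60| = 6|x + 10|.
So 6|x + 10| < ϵ exactly when |x + 10| < ϵ/6.
Choosing δ = ϵ/6 gives |(-6x) − 60| = 6|x + 10| < ϵ whenever |x + 10| < δ.

δ = ϵ/6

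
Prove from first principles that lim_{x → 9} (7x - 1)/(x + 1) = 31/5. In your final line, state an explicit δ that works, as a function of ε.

Suppose ε > 0. We want δ > 0 with 0 < |x − 9| < δ ⇒ |(7x - 1)/(x + 1) − (31/5)| < ε.
Combining over a common denominator, (7x - 1)/(x + 1) − (31/5) = [(7x - 1)·10 − 62·(x + 1)] / [10·(x + 1)] = 8(x − 9) / (10(x + 1)).
So |(7x - 1)/(x + 1) − (31/5)| = 8|x − 9| / (10·|x + 1|).
Require δ ≤ 5, so |x + 1| ≥ |10| − |x − 9| > 10 − 5 = 5.
Hence |(7x - 1)/(x + 1) − (31/5)| < 8|x − 9|/(10·5) = (4/25)|x − 9|, which is < ε once |x − 9| < (25/4)ε.
Take δ = min(5, (25/4)ε). Then 0 < |x − 9| < δ forces both bounds, so |(7x - 1)/(x + 1) − (31/5)| < ε.

δ = min(5, (25/4)ε)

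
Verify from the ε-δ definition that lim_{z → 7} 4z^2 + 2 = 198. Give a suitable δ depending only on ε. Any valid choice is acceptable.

δ = min(1, ε/60)

Suppose ε > 0. We want δ > 0 such that 0 < |z − 7| < δ implies |(4z^2 + 2) − 198| < ε.
(4z^2 + 2) − 198 = 4z^2 - 196 = (z − 7)(4z + 28).
So |(4z^2 + 2) − 198| = |z − 7|·|4z + 28|.
Assume first that |z − 7| < 1, so |z| < 8. Then |4z + 28| ≤ 4·8 + 28 = 60.
Hence |(4z^2 + 2) − 198| ≤ 60|z − 7| < ε provided |z − 7| < ε/60.
Choosing δ = min(1, ε/60) ensures both conditions, hence |(4z^2 + 2) − 198| < ε.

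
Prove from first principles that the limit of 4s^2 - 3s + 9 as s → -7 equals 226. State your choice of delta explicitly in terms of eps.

delta = min(2, eps/67)

Let eps > 0 be given. We want delta > 0 such that 0 < |s + 7| < delta implies |(4s^2 - 3s + 9) − 226| < eps.
(4s^2 - 3s + 9) − 226 = 4s^2 - 3s - 217 = (s + 7)(4s - 31).
So |(4s^2 - 3s + 9) − 226| = |s + 7|·|4s - 31|.
Assume first that |s + 7| < 2, so |s| < 9. Then |4s - 31| ≤ 4·9 + 31 = 67.
Hence |(4s^2 - 3s + 9) − 226| ≤ 67|s + 7| < eps provided |s + 7| < eps/67.
Choosing delta = min(2, eps/67) ensures both conditions, hence |(4s^2 - 3s + 9) − 226| < eps.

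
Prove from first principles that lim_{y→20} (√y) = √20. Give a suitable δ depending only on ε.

Suppose ε > 0. We want δ > 0 such that 0 < |y − 20| < δ implies |√y − √20| < ε.
Rationalise: √y − √20 = (y − 20)/(√y + √20), so |√y − √20| = |y − 20|/(√y + √20).
Restrict δ ≤ 20 so that |y − 20| < 20 forces y > 0, and then √y + √20 > √20.
Hence |√y − √20| < |y − 20|/√20, which is < ε once |y − 20| < √20·ε.
Take δ = min(20, √20·ε). If 0 < |y − 20| < δ then y > 0 and |√y − √20| < |y − 20|/√20 < ε.

δ = min(20, √20·ε)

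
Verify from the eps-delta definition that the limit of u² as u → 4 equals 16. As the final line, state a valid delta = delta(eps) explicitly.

delta = min(1, eps/9)

Let eps > 0 be given. We seek delta > 0 with 0 < |u − 4| < delta ⇒ |u² − 16| < eps.
Factor: u² − 16 = (u − 4)(u + 4), so |u² − 16| = |u − 4|·|u + 4|.
Restrict delta ≤ 1. Then |u − 4| < 1 gives |u| < 5, so by the triangle inequality |u + 4| ≤ 5 + 4 = 9.
Hence |u² − 16| ≤ 9|u − 4|, which is < eps once |u − 4| < eps/9.
Take delta = min(1, eps/9). If 0 < |u − 4| < delta then both bounds hold and |u² − 16| ≤ 9|u − 4| < 9·(eps/9) = eps.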